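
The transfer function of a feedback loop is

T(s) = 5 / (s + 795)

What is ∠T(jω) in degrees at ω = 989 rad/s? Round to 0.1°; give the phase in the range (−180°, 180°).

At s = jω = j989:
pole (s+795): 795 + j989 → |·| = √(795²+989²) = √1610146 ≈ 1268.9, ∠ = arctan(989/795) ≈ 51.21°
∠T = 0.00° − 51.21° = -51.21°

-51.2°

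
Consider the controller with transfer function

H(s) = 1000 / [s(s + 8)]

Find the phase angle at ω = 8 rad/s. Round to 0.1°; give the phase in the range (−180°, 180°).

At s = jω = j8:
pole (s+8): 8 + j8 → |·| = √(8²+8²) = √128 ≈ 11.314, ∠ = arctan(8/8) ≈ 45.00°
pole at origin: |s| = 8, ∠ = 90.00° (in denominator)
∠H = 0.00° − 135.00° = -135.00°

-135.0°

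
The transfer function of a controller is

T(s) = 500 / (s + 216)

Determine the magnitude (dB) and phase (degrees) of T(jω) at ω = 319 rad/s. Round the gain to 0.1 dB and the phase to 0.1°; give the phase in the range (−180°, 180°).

2.3 dB, -55.9°

At s = jω = j319:
pole (s+216): 216 + j319 → |·| = √(216²+319²) = √148417 ≈ 385.25, ∠ = arctan(319/216) ≈ 55.90°
|T| = 500 / 385.25 ≈ 1.2979
Gain = 20 log₁₀(1.2979) ≈ 2.26 dB
∠T = 0.00° − 55.90° = -55.90°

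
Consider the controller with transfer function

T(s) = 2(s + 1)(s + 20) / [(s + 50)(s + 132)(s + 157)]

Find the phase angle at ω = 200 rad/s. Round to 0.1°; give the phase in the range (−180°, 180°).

-10.4°

At s = jω = j200:
zero (s+1): 1 + j200 → |·| = √(1²+200²) = √40001 ≈ 200, ∠ = arctan(200/1) ≈ 89.71°
zero (s+20): 20 + j200 → |·| = √(20²+200²) = √40400 ≈ 201, ∠ = arctan(200/20) ≈ 84.29°
pole (s+50): 50 + j200 → |·| = √(50²+200²) = √42500 ≈ 206.16, ∠ = arctan(200/50) ≈ 75.96°
pole (s+132): 132 + j200 → |·| = √(132²+200²) = √57424 ≈ 239.63, ∠ = arctan(200/132) ≈ 56.58°
pole (s+157): 157 + j200 → |·| = √(157²+200²) = √64649 ≈ 254.26, ∠ = arctan(200/157) ≈ 51.87°
∠T = 174.00° − 184.41° = -10.41°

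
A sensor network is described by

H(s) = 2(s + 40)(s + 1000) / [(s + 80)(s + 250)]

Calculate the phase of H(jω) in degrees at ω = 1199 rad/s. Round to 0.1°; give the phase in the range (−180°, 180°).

-26.1°

At s = jω = j1199:
zero (s+40): 40 + j1199 → |·| = √(40²+1199²) = √1439201 ≈ 1199.7, ∠ = arctan(1199/40) ≈ 88.09°
zero (s+1000): 1000 + j1199 → |·| = √(1000²+1199²) = √2437601 ≈ 1561.3, ∠ = arctan(1199/1000) ≈ 50.17°
pole (s+80): 80 + j1199 → |·| = √(80²+1199²) = √1444001 ≈ 1201.7, ∠ = arctan(1199/80) ≈ 86.18°
pole (s+250): 250 + j1199 → |·| = √(250²+1199²) = √1500101 ≈ 1224.8, ∠ = arctan(1199/250) ≈ 78.22°
∠H = 138.26° − 164.40° = -26.14°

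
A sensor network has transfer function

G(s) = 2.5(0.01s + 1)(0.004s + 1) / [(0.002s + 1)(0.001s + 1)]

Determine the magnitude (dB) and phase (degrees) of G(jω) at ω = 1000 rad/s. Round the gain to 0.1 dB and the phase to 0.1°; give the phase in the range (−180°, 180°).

30.3 dB, 51.8°

At ω = 1000 rad/s:
zero (1 + j1000·0.01) = 1 + j10 → |·| ≈ 10.05, ∠ ≈ 84.29°
zero (1 + j1000·0.004) = 1 + j4 → |·| ≈ 4.1231, ∠ ≈ 75.96°
pole (1 + j1000·0.002) = 1 + j2 → |·| ≈ 2.2361, ∠ ≈ 63.43°
pole (1 + j1000·0.001) = 1 + j1 → |·| ≈ 1.4142, ∠ ≈ 45.00°
|G| = 2.5 · 10.05 · 4.1231 / (2.2361 · 1.4142) ≈ 32.759
Gain = 20 log₁₀(32.759) ≈ 30.31 dB
∠G = (84.29° + 75.96°) − (63.43° + 45.00°) = 51.82°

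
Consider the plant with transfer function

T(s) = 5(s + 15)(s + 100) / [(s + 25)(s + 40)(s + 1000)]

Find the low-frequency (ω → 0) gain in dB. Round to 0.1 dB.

-42.5 dB

T(0) = 5·15·100 / (25·40·1000) = 0.0075
20 log₁₀(0.0075) ≈ -42.50 dB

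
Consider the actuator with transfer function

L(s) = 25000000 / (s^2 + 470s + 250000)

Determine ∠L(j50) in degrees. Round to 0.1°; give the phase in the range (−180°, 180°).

-5.4°

At s = jω = j50:
quadratic: (j50)² + 470·j50 + 250000 = 247500 + j23500 → |·| ≈ 2.4861e+05, ∠ ≈ 5.42°
∠L = 0.00° − 5.42° = -5.42°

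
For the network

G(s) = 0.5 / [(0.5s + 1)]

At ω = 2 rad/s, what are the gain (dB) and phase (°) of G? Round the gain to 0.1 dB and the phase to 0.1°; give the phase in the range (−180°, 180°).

-9.0 dB, -45.0°

At ω = 2 rad/s:
pole (1 + j2·0.5) = 1 + j1 → |·| ≈ 1.4142, ∠ ≈ 45.00°
|G| = 0.5 · 1 / (1.4142) ≈ 0.35356
Gain = 20 log₁₀(0.35356) ≈ -9.03 dB
∠G = (0°) − (45.00°) = -45.00°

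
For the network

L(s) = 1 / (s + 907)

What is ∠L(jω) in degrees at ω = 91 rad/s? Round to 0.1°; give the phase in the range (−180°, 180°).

At s = jω = j91:
pole (s+907): 907 + j91 → |·| = √(907²+91²) = √830930 ≈ 911.55, ∠ = arctan(91/907) ≈ 5.73°
∠L = 0.00° − 5.73° = -5.73°

-5.7°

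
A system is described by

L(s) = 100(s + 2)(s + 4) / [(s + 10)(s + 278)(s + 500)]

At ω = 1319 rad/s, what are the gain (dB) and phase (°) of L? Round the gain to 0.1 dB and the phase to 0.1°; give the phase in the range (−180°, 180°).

At s = jω = j1319:
zero (s+2): 2 + j1319 → |·| = √(2²+1319²) = √1739765 ≈ 1319, ∠ = arctan(1319/2) ≈ 89.91°
zero (s+4): 4 + j1319 → |·| = √(4²+1319²) = √1739777 ≈ 1319, ∠ = arctan(1319/4) ≈ 89.83°
pole (s+10): 10 + j1319 → |·| = √(10²+1319²) = √1739861 ≈ 1319, ∠ = arctan(1319/10) ≈ 89.57°
pole (s+278): 278 + j1319 → |·| = √(278²+1319²) = √1817045 ≈ 1348, ∠ = arctan(1319/278) ≈ 78.10°
pole (s+500): 500 + j1319 → |·| = √(500²+1319²) = √1989761 ≈ 1410.6, ∠ = arctan(1319/500) ≈ 69.24°
|L| = 100 · 1.7398e+06 / 2.5081e+09 ≈ 0.069367
Gain = 20 log₁₀(0.069367) ≈ -23.18 dB
∠L = 179.74° − 236.91° = -57.17°

-23.2 dB, -57.2°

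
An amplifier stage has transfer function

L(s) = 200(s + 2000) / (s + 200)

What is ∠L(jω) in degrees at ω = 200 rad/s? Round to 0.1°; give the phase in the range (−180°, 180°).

At s = jω = j200:
zero (s+2000): 2000 + j200 → |·| = √(2000²+200²) = √4040000 ≈ 2010, ∠ = arctan(200/2000) ≈ 5.71°
pole (s+200): 200 + j200 → |·| = √(200²+200²) = √80000 ≈ 282.84, ∠ = arctan(200/200) ≈ 45.00°
∠L = 5.71° − 45.00° = -39.29°

-39.3°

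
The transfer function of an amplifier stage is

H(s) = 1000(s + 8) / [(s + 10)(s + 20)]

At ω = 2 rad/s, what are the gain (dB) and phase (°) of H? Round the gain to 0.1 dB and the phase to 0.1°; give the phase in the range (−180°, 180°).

At s = jω = j2:
zero (s+8): 8 + j2 → |·| = √(8²+2²) = √68 ≈ 8.2462, ∠ = arctan(2/8) ≈ 14.04°
pole (s+10): 10 + j2 → |·| = √(10²+2²) = √104 ≈ 10.198, ∠ = arctan(2/10) ≈ 11.31°
pole (s+20): 20 + j2 → |·| = √(20²+2²) = √404 ≈ 20.1, ∠ = arctan(2/20) ≈ 5.71°
|H| = 1000 · 8.2462 / 204.98 ≈ 40.229
Gain = 20 log₁₀(40.229) ≈ 32.09 dB
∠H = 14.04° − 17.02° = -2.98°

32.1 dB, -3.0°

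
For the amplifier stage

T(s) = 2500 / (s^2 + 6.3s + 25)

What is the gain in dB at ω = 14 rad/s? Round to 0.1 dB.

22.3 dB

At s = jω = j14:
quadratic: (j14)² + 6.3·j14 + 25 = -171 + j88.2 → |·| ≈ 192.41, ∠ ≈ 152.72°
|T| = 2500 / 192.41 ≈ 12.993
Gain = 20 log₁₀(12.993) ≈ 22.27 dB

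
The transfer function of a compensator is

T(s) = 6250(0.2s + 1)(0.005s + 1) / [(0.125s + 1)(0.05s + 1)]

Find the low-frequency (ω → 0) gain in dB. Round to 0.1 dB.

T(0) = 6250 · 1 / 1 = 6250
20 log₁₀(6250) ≈ 75.92 dB

75.9 dB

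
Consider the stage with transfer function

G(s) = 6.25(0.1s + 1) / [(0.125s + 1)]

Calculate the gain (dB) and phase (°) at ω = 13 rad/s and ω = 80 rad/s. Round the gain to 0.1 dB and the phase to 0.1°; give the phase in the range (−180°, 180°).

ω = 13: 14.6 dB, -6.0°; ω = 80: 14.0 dB, -1.4°

At ω = 13 rad/s:
zero (1 + j13·0.1) = 1 + j1.3 → |·| ≈ 1.6401, ∠ ≈ 52.43°
pole (1 + j13·0.125) = 1 + j1.625 → |·| ≈ 1.908, ∠ ≈ 58.39°
|G| = 6.25 · 1.6401 / (1.908) ≈ 5.3724
Gain = 20 log₁₀(5.3724) ≈ 14.60 dB
∠G = (52.43°) − (58.39°) = -5.96°

At ω = 80 rad/s:
zero (1 + j80·0.1) = 1 + j8 → |·| ≈ 8.0623, ∠ ≈ 82.87°
pole (1 + j80·0.125) = 1 + j10 → |·| ≈ 10.05, ∠ ≈ 84.29°
|G| = 6.25 · 8.0623 / (10.05) ≈ 5.0139
Gain = 20 log₁₀(5.0139) ≈ 14.00 dB
∠G = (82.87°) − (84.29°) = -1.42°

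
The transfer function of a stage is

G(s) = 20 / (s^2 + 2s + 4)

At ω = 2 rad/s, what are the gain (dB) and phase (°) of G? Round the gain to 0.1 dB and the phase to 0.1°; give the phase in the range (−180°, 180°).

14.0 dB, -90.0°

At s = jω = j2:
quadratic: (j2)² + 2·j2 + 4 = 0 + j4 → |·| ≈ 4, ∠ ≈ 90.00°
|G| = 20 / 4 ≈ 5
Gain = 20 log₁₀(5) ≈ 13.98 dB
∠G = 0.00° − 90.00° = -90.00°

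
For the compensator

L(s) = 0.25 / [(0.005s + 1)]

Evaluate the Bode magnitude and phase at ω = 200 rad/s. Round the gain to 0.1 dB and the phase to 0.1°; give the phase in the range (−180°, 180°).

At ω = 200 rad/s:
pole (1 + j200·0.005) = 1 + j1 → |·| ≈ 1.4142, ∠ ≈ 45.00°
|L| = 0.25 · 1 / (1.4142) ≈ 0.17678
Gain = 20 log₁₀(0.17678) ≈ -15.05 dB
∠L = (0°) − (45.00°) = -45.00°

-15.1 dB, -45.0°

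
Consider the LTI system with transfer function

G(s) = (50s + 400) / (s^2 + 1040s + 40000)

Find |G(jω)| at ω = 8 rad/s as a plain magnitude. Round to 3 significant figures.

Substitute s = j8:
Numerator: 50(j8) + 400 = 400 + j400
Denominator: (j8)^2 + 1040(j8) + 40000 = 39936 + j8320
|N| = √(400² + 400²) ≈ 565.69, ∠N ≈ 45.00°
|D| = √(39936² + 8320²) ≈ 40793, ∠D ≈ 11.77°
|G| = 565.69 / 40793 ≈ 0.013867

0.0139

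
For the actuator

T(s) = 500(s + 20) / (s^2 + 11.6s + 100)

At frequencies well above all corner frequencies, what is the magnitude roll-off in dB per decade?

Each pole contributes −20 dB/decade at high frequency; each zero contributes +20 dB/decade.
Net: 1 zero(s) − 2 pole(s) → -20 dB/decade.

-20 dB/decade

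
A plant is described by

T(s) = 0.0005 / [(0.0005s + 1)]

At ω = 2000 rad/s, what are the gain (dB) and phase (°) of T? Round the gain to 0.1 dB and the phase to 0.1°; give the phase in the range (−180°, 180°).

-69.0 dB, -45.0°

At ω = 2000 rad/s:
pole (1 + j2000·0.0005) = 1 + j1 → |·| ≈ 1.4142, ∠ ≈ 45.00°
|T| = 0.0005 · 1 / (1.4142) ≈ 0.00035356
Gain = 20 log₁₀(0.00035356) ≈ -69.03 dB
∠T = (0°) − (45.00°) = -45.00°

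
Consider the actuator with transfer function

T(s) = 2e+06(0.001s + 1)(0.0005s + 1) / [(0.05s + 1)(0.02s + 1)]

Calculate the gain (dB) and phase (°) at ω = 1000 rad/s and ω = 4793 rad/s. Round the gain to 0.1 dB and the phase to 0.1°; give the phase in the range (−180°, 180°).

ω = 1000: 70.0 dB, -104.4°; ω = 4793: 60.9 dB, -33.6°

At ω = 1000 rad/s:
zero (1 + j1000·0.001) = 1 + j1 → |·| ≈ 1.4142, ∠ ≈ 45.00°
zero (1 + j1000·0.0005) = 1 + j0.5 → |·| ≈ 1.118, ∠ ≈ 26.57°
pole (1 + j1000·0.05) = 1 + j50 → |·| ≈ 50.01, ∠ ≈ 88.85°
pole (1 + j1000·0.02) = 1 + j20 → |·| ≈ 20.025, ∠ ≈ 87.14°
|T| = 2e+06 · 1.4142 · 1.118 / (50.01 · 20.025) ≈ 3157.6
Gain = 20 log₁₀(3157.6) ≈ 69.99 dB
∠T = (45.00° + 26.57°) − (88.85° + 87.14°) = -104.42°

At ω = 4793 rad/s:
zero (1 + j4793·0.001) = 1 + j4.793 → |·| ≈ 4.8962, ∠ ≈ 78.22°
zero (1 + j4793·0.0005) = 1 + j2.3965 → |·| ≈ 2.5968, ∠ ≈ 67.35°
pole (1 + j4793·0.05) = 1 + j239.65 → |·| ≈ 239.65, ∠ ≈ 89.76°
pole (1 + j4793·0.02) = 1 + j95.86 → |·| ≈ 95.865, ∠ ≈ 89.40°
|T| = 2e+06 · 4.8962 · 2.5968 / (239.65 · 95.865) ≈ 1106.9
Gain = 20 log₁₀(1106.9) ≈ 60.88 dB
∠T = (78.22° + 67.35°) − (89.76° + 89.40°) = -33.59°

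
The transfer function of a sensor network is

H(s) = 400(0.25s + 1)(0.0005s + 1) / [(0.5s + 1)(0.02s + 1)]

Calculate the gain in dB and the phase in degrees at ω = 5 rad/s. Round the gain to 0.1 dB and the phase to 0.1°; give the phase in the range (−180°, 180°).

47.5 dB, -22.4°

At ω = 5 rad/s:
zero (1 + j5·0.25) = 1 + j1.25 → |·| ≈ 1.6008, ∠ ≈ 51.34°
zero (1 + j5·0.0005) = 1 + j0.0025 → |·| ≈ 1, ∠ ≈ 0.14°
pole (1 + j5·0.5) = 1 + j2.5 → |·| ≈ 2.6926, ∠ ≈ 68.20°
pole (1 + j5·0.02) = 1 + j0.1 → |·| ≈ 1.005, ∠ ≈ 5.71°
|H| = 400 · 1.6008 · 1 / (2.6926 · 1.005) ≈ 236.62
Gain = 20 log₁₀(236.62) ≈ 47.48 dB
∠H = (51.34° + 0.14°) − (68.20° + 5.71°) = -22.43°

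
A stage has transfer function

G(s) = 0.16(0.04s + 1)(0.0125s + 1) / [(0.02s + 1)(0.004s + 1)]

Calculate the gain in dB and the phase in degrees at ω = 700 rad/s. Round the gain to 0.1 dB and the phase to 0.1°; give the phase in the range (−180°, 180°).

At ω = 700 rad/s:
zero (1 + j700·0.04) = 1 + j28 → |·| ≈ 28.018, ∠ ≈ 87.95°
zero (1 + j700·0.0125) = 1 + j8.75 → |·| ≈ 8.807, ∠ ≈ 83.48°
pole (1 + j700·0.02) = 1 + j14 → |·| ≈ 14.036, ∠ ≈ 85.91°
pole (1 + j700·0.004) = 1 + j2.8 → |·| ≈ 2.9732, ∠ ≈ 70.35°
|G| = 0.16 · 28.018 · 8.807 / (14.036 · 2.9732) ≈ 0.94606
Gain = 20 log₁₀(0.94606) ≈ -0.48 dB
∠G = (87.95° + 83.48°) − (85.91° + 70.35°) = 15.17°

-0.5 dB, 15.2°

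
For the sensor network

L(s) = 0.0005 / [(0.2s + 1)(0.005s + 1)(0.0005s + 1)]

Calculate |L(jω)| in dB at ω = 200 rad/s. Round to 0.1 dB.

At ω = 200 rad/s:
pole (1 + j200·0.2) = 1 + j40 → |·| ≈ 40.012, ∠ ≈ 88.57°
pole (1 + j200·0.005) = 1 + j1 → |·| ≈ 1.4142, ∠ ≈ 45.00°
pole (1 + j200·0.0005) = 1 + j0.1 → |·| ≈ 1.005, ∠ ≈ 5.71°
|L| = 0.0005 · 1 / (40.012 · 1.4142 · 1.005) ≈ 8.7923e-06
Gain = 20 log₁₀(8.7923e-06) ≈ -101.12 dB

-101.1 dB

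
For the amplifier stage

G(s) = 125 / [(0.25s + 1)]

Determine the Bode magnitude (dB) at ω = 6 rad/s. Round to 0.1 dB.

At ω = 6 rad/s:
pole (1 + j6·0.25) = 1 + j1.5 → |·| ≈ 1.8028, ∠ ≈ 56.31°
|G| = 125 · 1 / (1.8028) ≈ 69.337
Gain = 20 log₁₀(69.337) ≈ 36.82 dB

36.8 dB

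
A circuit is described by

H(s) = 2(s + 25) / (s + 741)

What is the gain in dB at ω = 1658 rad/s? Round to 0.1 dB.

At s = jω = j1658:
zero (s+25): 25 + j1658 → |·| = √(25²+1658²) = √2749589 ≈ 1658.2, ∠ = arctan(1658/25) ≈ 89.14°
pole (s+741): 741 + j1658 → |·| = √(741²+1658²) = √3298045 ≈ 1816.1, ∠ = arctan(1658/741) ≈ 65.92°
|H| = 2 · 1658.2 / 1816.1 ≈ 1.8261
Gain = 20 log₁₀(1.8261) ≈ 5.23 dB

5.2 dB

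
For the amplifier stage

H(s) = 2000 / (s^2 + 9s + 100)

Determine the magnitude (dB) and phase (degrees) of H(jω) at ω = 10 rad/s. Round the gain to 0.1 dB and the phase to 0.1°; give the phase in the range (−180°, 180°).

26.9 dB, -90.0°

At s = jω = j10:
quadratic: (j10)² + 9·j10 + 100 = 0 + j90 → |·| ≈ 90, ∠ ≈ 90.00°
|H| = 2000 / 90 ≈ 22.222
Gain = 20 log₁₀(22.222) ≈ 26.94 dB
∠H = 0.00° − 90.00° = -90.00°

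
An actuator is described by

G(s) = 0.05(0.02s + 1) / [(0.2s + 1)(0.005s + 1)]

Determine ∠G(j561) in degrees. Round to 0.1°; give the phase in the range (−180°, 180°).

-75.0°

At ω = 561 rad/s:
zero (1 + j561·0.02) = 1 + j11.22 → |·| ≈ 11.264, ∠ ≈ 84.91°
pole (1 + j561·0.2) = 1 + j112.2 → |·| ≈ 112.2, ∠ ≈ 89.49°
pole (1 + j561·0.005) = 1 + j2.805 → |·| ≈ 2.9779, ∠ ≈ 70.38°
∠G = (84.91°) − (89.49° + 70.38°) = -74.96°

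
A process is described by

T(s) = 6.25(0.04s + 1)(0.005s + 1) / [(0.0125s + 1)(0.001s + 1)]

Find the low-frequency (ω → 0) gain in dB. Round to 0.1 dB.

T(0) = 6.25 · 1 / 1 = 6.25
20 log₁₀(6.25) ≈ 15.92 dB

15.9 dB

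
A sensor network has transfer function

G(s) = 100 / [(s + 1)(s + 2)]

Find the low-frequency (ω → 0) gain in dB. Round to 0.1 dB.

34.0 dB

G(0) = 100 / (1·2) = 50
20 log₁₀(50) ≈ 33.98 dB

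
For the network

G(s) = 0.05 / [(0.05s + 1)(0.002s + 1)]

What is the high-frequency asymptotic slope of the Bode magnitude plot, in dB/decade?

-40 dB/decade

Each pole contributes −20 dB/decade at high frequency; each zero contributes +20 dB/decade.
Net: 0 zero(s) − 2 pole(s) → -40 dB/decade.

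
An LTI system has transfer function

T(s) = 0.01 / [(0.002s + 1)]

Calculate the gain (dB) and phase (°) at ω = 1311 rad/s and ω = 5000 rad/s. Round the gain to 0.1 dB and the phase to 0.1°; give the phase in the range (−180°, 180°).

ω = 1311: -49.0 dB, -69.1°; ω = 5000: -60.0 dB, -84.3°

At ω = 1311 rad/s:
pole (1 + j1311·0.002) = 1 + j2.622 → |·| ≈ 2.8062, ∠ ≈ 69.12°
|T| = 0.01 · 1 / (2.8062) ≈ 0.0035635
Gain = 20 log₁₀(0.0035635) ≈ -48.96 dB
∠T = (0°) − (69.12°) = -69.12°

At ω = 5000 rad/s:
pole (1 + j5000·0.002) = 1 + j10 → |·| ≈ 10.05, ∠ ≈ 84.29°
|T| = 0.01 · 1 / (10.05) ≈ 0.00099502
Gain = 20 log₁₀(0.00099502) ≈ -60.04 dB
∠T = (0°) − (84.29°) = -84.29°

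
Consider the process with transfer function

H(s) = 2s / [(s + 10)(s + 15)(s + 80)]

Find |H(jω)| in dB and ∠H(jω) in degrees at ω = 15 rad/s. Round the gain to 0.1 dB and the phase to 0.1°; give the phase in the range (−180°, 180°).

-60.3 dB, -21.9°

At s = jω = j15:
zero at origin: s = j15 → |·| = 15, ∠ = 90.00°
pole (s+10): 10 + j15 → |·| = √(10²+15²) = √325 ≈ 18.028, ∠ = arctan(15/10) ≈ 56.31°
pole (s+15): 15 + j15 → |·| = √(15²+15²) = √450 ≈ 21.213, ∠ = arctan(15/15) ≈ 45.00°
pole (s+80): 80 + j15 → |·| = √(80²+15²) = √6625 ≈ 81.394, ∠ = arctan(15/80) ≈ 10.62°
|H| = 2 · 15 / 31127 ≈ 0.00096379
Gain = 20 log₁₀(0.00096379) ≈ -60.32 dB
∠H = 90.00° − 111.93° = -21.93°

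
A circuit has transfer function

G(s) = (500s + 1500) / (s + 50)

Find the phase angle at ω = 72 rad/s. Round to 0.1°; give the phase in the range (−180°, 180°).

Substitute s = j72:
Numerator: 500(j72) + 1500 = 1500 + j36000
Denominator: (j72) + 50 = 50 + j72
|N| = √(1500² + 36000²) ≈ 36031, ∠N ≈ 87.61°
|D| = √(50² + 72²) ≈ 87.658, ∠D ≈ 55.22°
∠G = 87.61° − 55.22° = 32.39°

32.4°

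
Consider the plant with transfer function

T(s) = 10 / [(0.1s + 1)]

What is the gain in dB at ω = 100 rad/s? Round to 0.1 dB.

-0.0 dB

At ω = 100 rad/s:
pole (1 + j100·0.1) = 1 + j10 → |·| ≈ 10.05, ∠ ≈ 84.29°
|T| = 10 · 1 / (10.05) ≈ 0.99502
Gain = 20 log₁₀(0.99502) ≈ -0.04 dB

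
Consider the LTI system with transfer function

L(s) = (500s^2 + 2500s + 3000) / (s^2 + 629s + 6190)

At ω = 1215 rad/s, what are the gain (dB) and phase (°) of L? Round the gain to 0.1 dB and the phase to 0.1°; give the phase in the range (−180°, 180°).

53.0 dB, 27.2°

Substitute s = j1215:
Numerator: 500(j1215)^2 + 2500(j1215) + 3000 = -738109500 + j3037500
Denominator: (j1215)^2 + 629(j1215) + 6190 = -1470035 + j764235
|N| = √(738109500² + 3037500²) ≈ 7.3812e+08, ∠N ≈ 179.76°
|D| = √(1470035² + 764235²) ≈ 1.6568e+06, ∠D ≈ 152.53°
|L| = 7.3812e+08 / 1.6568e+06 ≈ 445.51
Gain = 20 log₁₀(445.51) ≈ 52.98 dB
∠L = 179.76° − 152.53° = 27.23°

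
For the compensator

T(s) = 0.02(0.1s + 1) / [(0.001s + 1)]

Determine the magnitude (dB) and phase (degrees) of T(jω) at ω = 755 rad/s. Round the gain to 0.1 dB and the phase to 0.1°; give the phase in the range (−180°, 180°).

1.6 dB, 52.2°

At ω = 755 rad/s:
zero (1 + j755·0.1) = 1 + j75.5 → |·| ≈ 75.507, ∠ ≈ 89.24°
pole (1 + j755·0.001) = 1 + j0.755 → |·| ≈ 1.253, ∠ ≈ 37.05°
|T| = 0.02 · 75.507 / (1.253) ≈ 1.2052
Gain = 20 log₁₀(1.2052) ≈ 1.62 dB
∠T = (89.24°) − (37.05°) = 52.19°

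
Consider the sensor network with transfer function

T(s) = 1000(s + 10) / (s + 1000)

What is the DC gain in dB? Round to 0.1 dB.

20.0 dB

T(0) = 1000·10 / (1000) = 10
20 log₁₀(10) ≈ 20.00 dB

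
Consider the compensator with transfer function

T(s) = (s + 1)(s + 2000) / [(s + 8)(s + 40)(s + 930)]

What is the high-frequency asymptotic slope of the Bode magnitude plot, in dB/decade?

-20 dB/decade

Each pole contributes −20 dB/decade at high frequency; each zero contributes +20 dB/decade.
Net: 2 zero(s) − 3 pole(s) → -20 dB/decade.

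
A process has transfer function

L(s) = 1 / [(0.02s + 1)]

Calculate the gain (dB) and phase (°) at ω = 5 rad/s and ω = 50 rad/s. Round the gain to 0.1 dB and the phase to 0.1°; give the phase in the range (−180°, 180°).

At ω = 5 rad/s:
pole (1 + j5·0.02) = 1 + j0.1 → |·| ≈ 1.005, ∠ ≈ 5.71°
|L| = 1 · 1 / (1.005) ≈ 0.99502
Gain = 20 log₁₀(0.99502) ≈ -0.04 dB
∠L = (0°) − (5.71°) = -5.71°

At ω = 50 rad/s:
pole (1 + j50·0.02) = 1 + j1 → |·| ≈ 1.4142, ∠ ≈ 45.00°
|L| = 1 · 1 / (1.4142) ≈ 0.70711
Gain = 20 log₁₀(0.70711) ≈ -3.01 dB
∠L = (0°) − (45.00°) = -45.00°

ω = 5: -0.0 dB, -5.7°; ω = 50: -3.0 dB, -45.0°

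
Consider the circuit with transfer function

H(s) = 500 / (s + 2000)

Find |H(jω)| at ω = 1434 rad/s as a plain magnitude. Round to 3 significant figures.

0.203

Substitute s = j1434:
Numerator: 500 = 500 + j0
Denominator: (j1434) + 2000 = 2000 + j1434
|N| = √(500² + 0²) ≈ 500, ∠N ≈ 0.00°
|D| = √(2000² + 1434²) ≈ 2461, ∠D ≈ 35.64°
|H| = 500 / 2461 ≈ 0.20317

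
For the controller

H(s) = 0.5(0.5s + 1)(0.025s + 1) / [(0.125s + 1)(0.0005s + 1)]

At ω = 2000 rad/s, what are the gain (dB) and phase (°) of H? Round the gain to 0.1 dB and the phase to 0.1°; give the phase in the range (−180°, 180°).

37.0 dB, 44.0°

At ω = 2000 rad/s:
zero (1 + j2000·0.5) = 1 + j1000 → |·| ≈ 1000, ∠ ≈ 89.94°
zero (1 + j2000·0.025) = 1 + j50 → |·| ≈ 50.01, ∠ ≈ 88.85°
pole (1 + j2000·0.125) = 1 + j250 → |·| ≈ 250, ∠ ≈ 89.77°
pole (1 + j2000·0.0005) = 1 + j1 → |·| ≈ 1.4142, ∠ ≈ 45.00°
|H| = 0.5 · 1000 · 50.01 / (250 · 1.4142) ≈ 70.725
Gain = 20 log₁₀(70.725) ≈ 36.99 dB
∠H = (89.94° + 88.85°) − (89.77° + 45.00°) = 44.02°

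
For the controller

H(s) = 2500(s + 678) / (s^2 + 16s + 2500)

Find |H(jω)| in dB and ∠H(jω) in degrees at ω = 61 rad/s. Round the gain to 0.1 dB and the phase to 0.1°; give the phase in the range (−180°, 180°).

60.7 dB, -136.2°

At s = jω = j61:
zero (s+678): 678 + j61 → |·| = √(678²+61²) = √463405 ≈ 680.74, ∠ = arctan(61/678) ≈ 5.14°
quadratic: (j61)² + 16·j61 + 2500 = -1221 + j976 → |·| ≈ 1563.1, ∠ ≈ 141.36°
|H| = 2500 · 680.74 / 1563.1 ≈ 1088.8
Gain = 20 log₁₀(1088.8) ≈ 60.74 dB
∠H = 5.14° − 141.36° = -136.22°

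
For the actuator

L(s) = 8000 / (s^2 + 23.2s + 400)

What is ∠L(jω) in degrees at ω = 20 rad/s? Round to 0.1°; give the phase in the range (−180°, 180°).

-90.0°

At s = jω = j20:
quadratic: (j20)² + 23.2·j20 + 400 = 0 + j464 → |·| ≈ 464, ∠ ≈ 90.00°
∠L = 0.00° − 90.00° = -90.00°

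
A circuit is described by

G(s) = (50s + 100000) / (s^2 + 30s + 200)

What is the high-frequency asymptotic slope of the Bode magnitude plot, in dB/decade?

Each pole contributes −20 dB/decade at high frequency; each zero contributes +20 dB/decade.
Net: 1 zero(s) − 2 pole(s) → -20 dB/decade.

-20 dB/decade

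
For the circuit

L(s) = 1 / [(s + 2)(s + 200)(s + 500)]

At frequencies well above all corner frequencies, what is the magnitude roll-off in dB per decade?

Each pole contributes −20 dB/decade at high frequency; each zero contributes +20 dB/decade.
Net: 0 zero(s) − 3 pole(s) → -60 dB/decade.

-60 dB/decade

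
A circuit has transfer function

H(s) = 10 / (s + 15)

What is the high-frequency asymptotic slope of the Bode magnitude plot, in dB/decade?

-20 dB/decade

Each pole contributes −20 dB/decade at high frequency; each zero contributes +20 dB/decade.
Net: 0 zero(s) − 1 pole(s) → -20 dB/decade.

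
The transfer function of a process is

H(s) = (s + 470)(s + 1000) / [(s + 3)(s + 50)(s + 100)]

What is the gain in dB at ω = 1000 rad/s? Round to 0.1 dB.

At s = jω = j1000:
zero (s+470): 470 + j1000 → |·| = √(470²+1000²) = √1220900 ≈ 1104.9, ∠ = arctan(1000/470) ≈ 64.83°
zero (s+1000): 1000 + j1000 → |·| = √(1000²+1000²) = √2000000 ≈ 1414.2, ∠ = arctan(1000/1000) ≈ 45.00°
pole (s+3): 3 + j1000 → |·| = √(3²+1000²) = √1000009 ≈ 1000, ∠ = arctan(1000/3) ≈ 89.83°
pole (s+50): 50 + j1000 → |·| = √(50²+1000²) = √1002500 ≈ 1001.2, ∠ = arctan(1000/50) ≈ 87.14°
pole (s+100): 100 + j1000 → |·| = √(100²+1000²) = √1010000 ≈ 1005, ∠ = arctan(1000/100) ≈ 84.29°
|H| = 1 · 1.5625e+06 / 1.0062e+09 ≈ 0.0015529
Gain = 20 log₁₀(0.0015529) ≈ -56.18 dB

-56.2 dB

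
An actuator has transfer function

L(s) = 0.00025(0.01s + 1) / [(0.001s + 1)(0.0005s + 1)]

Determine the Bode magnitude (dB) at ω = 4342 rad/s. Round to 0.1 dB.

At ω = 4342 rad/s:
zero (1 + j4342·0.01) = 1 + j43.42 → |·| ≈ 43.432, ∠ ≈ 88.68°
pole (1 + j4342·0.001) = 1 + j4.342 → |·| ≈ 4.4557, ∠ ≈ 77.03°
pole (1 + j4342·0.0005) = 1 + j2.171 → |·| ≈ 2.3902, ∠ ≈ 65.27°
|L| = 0.00025 · 43.432 / (4.4557 · 2.3902) ≈ 0.0010195
Gain = 20 log₁₀(0.0010195) ≈ -59.83 dB

-59.8 dB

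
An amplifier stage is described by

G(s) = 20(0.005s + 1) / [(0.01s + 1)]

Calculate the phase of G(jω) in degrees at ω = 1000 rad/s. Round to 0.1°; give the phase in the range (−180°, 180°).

-5.6°

At ω = 1000 rad/s:
zero (1 + j1000·0.005) = 1 + j5 → |·| ≈ 5.099, ∠ ≈ 78.69°
pole (1 + j1000·0.01) = 1 + j10 → |·| ≈ 10.05, ∠ ≈ 84.29°
∠G = (78.69°) − (84.29°) = -5.60°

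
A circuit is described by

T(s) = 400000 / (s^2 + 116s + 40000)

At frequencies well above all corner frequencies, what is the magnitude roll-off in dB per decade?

-40 dB/decade

Each pole contributes −20 dB/decade at high frequency; each zero contributes +20 dB/decade.
Net: 0 zero(s) − 2 pole(s) → -40 dB/decade.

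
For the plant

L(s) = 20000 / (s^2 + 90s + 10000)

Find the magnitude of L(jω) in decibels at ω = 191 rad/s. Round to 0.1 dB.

-4.0 dB

At s = jω = j191:
quadratic: (j191)² + 90·j191 + 10000 = -26481 + j17190 → |·| ≈ 31571, ∠ ≈ 147.01°
|L| = 20000 / 31571 ≈ 0.63349
Gain = 20 log₁₀(0.63349) ≈ -3.97 dB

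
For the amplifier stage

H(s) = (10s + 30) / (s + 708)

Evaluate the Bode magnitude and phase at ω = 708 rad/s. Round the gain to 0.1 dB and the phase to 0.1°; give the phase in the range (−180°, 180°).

Substitute s = j708:
Numerator: 10(j708) + 30 = 30 + j7080
Denominator: (j708) + 708 = 708 + j708
|N| = √(30² + 7080²) ≈ 7080.1, ∠N ≈ 89.76°
|D| = √(708² + 708²) ≈ 1001.3, ∠D ≈ 45.00°
|H| = 7080.1 / 1001.3 ≈ 7.0709
Gain = 20 log₁₀(7.0709) ≈ 16.99 dB
∠H = 89.76° − 45.00° = 44.76°

17.0 dB, 44.8°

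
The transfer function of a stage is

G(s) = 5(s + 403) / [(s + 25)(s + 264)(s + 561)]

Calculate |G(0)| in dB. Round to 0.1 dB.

G(0) = 5·403 / (25·264·561) ≈ 0.00054421
20 log₁₀(0.00054421) ≈ -65.28 dB

-65.3 dB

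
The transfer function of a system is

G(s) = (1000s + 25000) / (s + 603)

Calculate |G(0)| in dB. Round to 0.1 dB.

32.4 dB

G(0) = 25000 / 603 ≈ 41.459
20 log₁₀(41.459) ≈ 32.35 dB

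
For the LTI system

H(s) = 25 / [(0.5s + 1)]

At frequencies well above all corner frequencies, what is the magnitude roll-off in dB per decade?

-20 dB/decade

Each pole contributes −20 dB/decade at high frequency; each zero contributes +20 dB/decade.
Net: 0 zero(s) − 1 pole(s) → -20 dB/decade.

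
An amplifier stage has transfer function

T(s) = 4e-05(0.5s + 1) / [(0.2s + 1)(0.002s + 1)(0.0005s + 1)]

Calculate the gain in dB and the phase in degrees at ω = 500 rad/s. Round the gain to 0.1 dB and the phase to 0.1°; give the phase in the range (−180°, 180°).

At ω = 500 rad/s:
zero (1 + j500·0.5) = 1 + j250 → |·| ≈ 250, ∠ ≈ 89.77°
pole (1 + j500·0.2) = 1 + j100 → |·| ≈ 100, ∠ ≈ 89.43°
pole (1 + j500·0.002) = 1 + j1 → |·| ≈ 1.4142, ∠ ≈ 45.00°
pole (1 + j500·0.0005) = 1 + j0.25 → |·| ≈ 1.0308, ∠ ≈ 14.04°
|T| = 4e-05 · 250 / (100 · 1.4142 · 1.0308) ≈ 6.8599e-05
Gain = 20 log₁₀(6.8599e-05) ≈ -83.27 dB
∠T = (89.77°) − (89.43° + 45.00° + 14.04°) = -58.70°

-83.3 dB, -58.7°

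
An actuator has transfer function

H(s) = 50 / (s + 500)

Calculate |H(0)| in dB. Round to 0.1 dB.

-20.0 dB

H(0) = 50 / (500) = 0.1
20 log₁₀(0.1) ≈ -20.00 dB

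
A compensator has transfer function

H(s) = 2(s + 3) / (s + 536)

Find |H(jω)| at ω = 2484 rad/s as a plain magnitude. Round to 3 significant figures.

At s = jω = j2484:
zero (s+3): 3 + j2484 → |·| = √(3²+2484²) = √6170265 ≈ 2484, ∠ = arctan(2484/3) ≈ 89.93°
pole (s+536): 536 + j2484 → |·| = √(536²+2484²) = √6457552 ≈ 2541.2, ∠ = arctan(2484/536) ≈ 77.82°
|H| = 2 · 2484 / 2541.2 ≈ 1.955

1.96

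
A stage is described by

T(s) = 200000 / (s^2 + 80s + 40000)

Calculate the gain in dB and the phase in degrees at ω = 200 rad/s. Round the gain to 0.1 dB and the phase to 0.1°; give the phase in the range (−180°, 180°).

21.9 dB, -90.0°

At s = jω = j200:
quadratic: (j200)² + 80·j200 + 40000 = 0 + j16000 → |·| ≈ 16000, ∠ ≈ 90.00°
|T| = 200000 / 16000 ≈ 12.5
Gain = 20 log₁₀(12.5) ≈ 21.94 dB
∠T = 0.00° − 90.00° = -90.00°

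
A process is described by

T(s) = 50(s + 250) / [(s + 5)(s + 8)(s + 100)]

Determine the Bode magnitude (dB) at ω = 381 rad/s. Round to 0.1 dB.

-68.0 dB

At s = jω = j381:
zero (s+250): 250 + j381 → |·| = √(250²+381²) = √207661 ≈ 455.7, ∠ = arctan(381/250) ≈ 56.73°
pole (s+5): 5 + j381 → |·| = √(5²+381²) = √145186 ≈ 381.03, ∠ = arctan(381/5) ≈ 89.25°
pole (s+8): 8 + j381 → |·| = √(8²+381²) = √145225 ≈ 381.08, ∠ = arctan(381/8) ≈ 88.80°
pole (s+100): 100 + j381 → |·| = √(100²+381²) = √155161 ≈ 393.9, ∠ = arctan(381/100) ≈ 75.29°
|T| = 50 · 455.7 / 5.7195e+07 ≈ 0.00039837
Gain = 20 log₁₀(0.00039837) ≈ -67.99 dB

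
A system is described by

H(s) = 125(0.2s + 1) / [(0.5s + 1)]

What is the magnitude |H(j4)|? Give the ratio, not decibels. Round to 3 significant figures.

71.6

At ω = 4 rad/s:
zero (1 + j4·0.2) = 1 + j0.8 → |·| ≈ 1.2806, ∠ ≈ 38.66°
pole (1 + j4·0.5) = 1 + j2 → |·| ≈ 2.2361, ∠ ≈ 63.43°
|H| = 125 · 1.2806 / (2.2361) ≈ 71.587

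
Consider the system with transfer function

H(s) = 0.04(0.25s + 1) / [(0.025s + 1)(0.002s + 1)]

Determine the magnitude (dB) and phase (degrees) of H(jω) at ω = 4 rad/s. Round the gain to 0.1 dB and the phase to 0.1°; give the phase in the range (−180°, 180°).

-25.0 dB, 38.8°

At ω = 4 rad/s:
zero (1 + j4·0.25) = 1 + j1 → |·| ≈ 1.4142, ∠ ≈ 45.00°
pole (1 + j4·0.025) = 1 + j0.1 → |·| ≈ 1.005, ∠ ≈ 5.71°
pole (1 + j4·0.002) = 1 + j0.008 → |·| ≈ 1, ∠ ≈ 0.46°
|H| = 0.04 · 1.4142 / (1.005 · 1) ≈ 0.056287
Gain = 20 log₁₀(0.056287) ≈ -24.99 dB
∠H = (45.00°) − (5.71° + 0.46°) = 38.83°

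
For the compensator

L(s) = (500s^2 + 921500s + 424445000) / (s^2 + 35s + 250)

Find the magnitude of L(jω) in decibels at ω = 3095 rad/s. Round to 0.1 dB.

54.7 dB

Substitute s = j3095:
Numerator: 500(j3095)^2 + 921500(j3095) + 424445000 = -4365067500 + j2852042500
Denominator: (j3095)^2 + 35(j3095) + 250 = -9578775 + j108325
|N| = √(4365067500² + 2852042500²) ≈ 5.2142e+09, ∠N ≈ 146.84°
|D| = √(9578775² + 108325²) ≈ 9.5794e+06, ∠D ≈ 179.35°
|L| = 5.2142e+09 / 9.5794e+06 ≈ 544.31
Gain = 20 log₁₀(544.31) ≈ 54.72 dB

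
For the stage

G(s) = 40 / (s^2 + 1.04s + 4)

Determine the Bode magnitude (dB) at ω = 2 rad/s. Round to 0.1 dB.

At s = jω = j2:
quadratic: (j2)² + 1.04·j2 + 4 = 0 + j2.08 → |·| ≈ 2.08, ∠ ≈ 90.00°
|G| = 40 / 2.08 ≈ 19.231
Gain = 20 log₁₀(19.231) ≈ 25.68 dB

25.7 dB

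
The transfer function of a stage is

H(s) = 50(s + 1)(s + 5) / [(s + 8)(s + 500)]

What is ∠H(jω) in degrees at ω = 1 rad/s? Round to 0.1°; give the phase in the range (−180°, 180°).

At s = jω = j1:
zero (s+1): 1 + j1 → |·| = √(1²+1²) = √2 ≈ 1.4142, ∠ = arctan(1/1) ≈ 45.00°
zero (s+5): 5 + j1 → |·| = √(5²+1²) = √26 ≈ 5.099, ∠ = arctan(1/5) ≈ 11.31°
pole (s+8): 8 + j1 → |·| = √(8²+1²) = √65 ≈ 8.0623, ∠ = arctan(1/8) ≈ 7.13°
pole (s+500): 500 + j1 → |·| = √(500²+1²) = √250001 ≈ 500, ∠ = arctan(1/500) ≈ 0.11°
∠H = 56.31° − 7.24° = 49.07°

49.1°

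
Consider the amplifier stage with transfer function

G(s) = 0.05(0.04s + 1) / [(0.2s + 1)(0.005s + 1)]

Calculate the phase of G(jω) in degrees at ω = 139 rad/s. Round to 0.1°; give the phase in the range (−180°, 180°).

-42.9°

At ω = 139 rad/s:
zero (1 + j139·0.04) = 1 + j5.56 → |·| ≈ 5.6492, ∠ ≈ 79.80°
pole (1 + j139·0.2) = 1 + j27.8 → |·| ≈ 27.818, ∠ ≈ 87.94°
pole (1 + j139·0.005) = 1 + j0.695 → |·| ≈ 1.2178, ∠ ≈ 34.80°
∠G = (79.80°) − (87.94° + 34.80°) = -42.94°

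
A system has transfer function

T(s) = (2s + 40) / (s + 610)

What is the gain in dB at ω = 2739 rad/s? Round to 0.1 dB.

5.8 dB

Substitute s = j2739:
Numerator: 2(j2739) + 40 = 40 + j5478
Denominator: (j2739) + 610 = 610 + j2739
|N| = √(40² + 5478²) ≈ 5478.1, ∠N ≈ 89.58°
|D| = √(610² + 2739²) ≈ 2806.1, ∠D ≈ 77.44°
|T| = 5478.1 / 2806.1 ≈ 1.9522
Gain = 20 log₁₀(1.9522) ≈ 5.81 dB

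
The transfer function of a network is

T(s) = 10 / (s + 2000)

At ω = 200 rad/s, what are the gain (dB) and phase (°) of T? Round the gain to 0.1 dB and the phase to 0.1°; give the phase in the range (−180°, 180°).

Substitute s = j200:
Numerator: 10 = 10 + j0
Denominator: (j200) + 2000 = 2000 + j200
|N| = √(10² + 0²) ≈ 10, ∠N ≈ 0.00°
|D| = √(2000² + 200²) ≈ 2010, ∠D ≈ 5.71°
|T| = 10 / 2010 ≈ 0.0049751
Gain = 20 log₁₀(0.0049751) ≈ -46.06 dB
∠T = 0.00° − 5.71° = -5.71°

-46.1 dB, -5.7°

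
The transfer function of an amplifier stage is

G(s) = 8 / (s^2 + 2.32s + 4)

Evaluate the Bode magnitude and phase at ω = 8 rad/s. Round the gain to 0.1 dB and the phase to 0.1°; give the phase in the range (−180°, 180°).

-17.9 dB, -162.8°

At s = jω = j8:
quadratic: (j8)² + 2.32·j8 + 4 = -60 + j18.56 → |·| ≈ 62.805, ∠ ≈ 162.81°
|G| = 8 / 62.805 ≈ 0.12738
Gain = 20 log₁₀(0.12738) ≈ -17.90 dB
∠G = 0.00° − 162.81° = -162.81°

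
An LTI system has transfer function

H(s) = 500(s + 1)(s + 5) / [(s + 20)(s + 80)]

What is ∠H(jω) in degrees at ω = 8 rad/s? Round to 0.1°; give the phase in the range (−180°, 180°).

At s = jω = j8:
zero (s+1): 1 + j8 → |·| = √(1²+8²) = √65 ≈ 8.0623, ∠ = arctan(8/1) ≈ 82.87°
zero (s+5): 5 + j8 → |·| = √(5²+8²) = √89 ≈ 9.434, ∠ = arctan(8/5) ≈ 57.99°
pole (s+20): 20 + j8 → |·| = √(20²+8²) = √464 ≈ 21.541, ∠ = arctan(8/20) ≈ 21.80°
pole (s+80): 80 + j8 → |·| = √(80²+8²) = √6464 ≈ 80.399, ∠ = arctan(8/80) ≈ 5.71°
∠H = 140.86° − 27.51° = 113.35°

113.4°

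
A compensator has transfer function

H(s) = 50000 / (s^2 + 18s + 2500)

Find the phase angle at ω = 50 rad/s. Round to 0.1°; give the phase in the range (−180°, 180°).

-90.0°

At s = jω = j50:
quadratic: (j50)² + 18·j50 + 2500 = 0 + j900 → |·| ≈ 900, ∠ ≈ 90.00°
∠H = 0.00° − 90.00° = -90.00°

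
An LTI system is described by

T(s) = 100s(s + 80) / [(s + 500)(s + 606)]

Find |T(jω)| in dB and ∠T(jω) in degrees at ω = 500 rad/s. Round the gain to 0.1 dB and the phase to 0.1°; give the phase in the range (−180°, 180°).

At s = jω = j500:
zero (s+80): 80 + j500 → |·| = √(80²+500²) = √256400 ≈ 506.36, ∠ = arctan(500/80) ≈ 80.91°
zero at origin: s = j500 → |·| = 500, ∠ = 90.00°
pole (s+500): 500 + j500 → |·| = √(500²+500²) = √500000 ≈ 707.11, ∠ = arctan(500/500) ≈ 45.00°
pole (s+606): 606 + j500 → |·| = √(606²+500²) = √617236 ≈ 785.64, ∠ = arctan(500/606) ≈ 39.53°
|T| = 100 · 2.5318e+05 / 5.5553e+05 ≈ 45.574
Gain = 20 log₁₀(45.574) ≈ 33.17 dB
∠T = 170.91° − 84.53° = 86.38°

33.2 dB, 86.4°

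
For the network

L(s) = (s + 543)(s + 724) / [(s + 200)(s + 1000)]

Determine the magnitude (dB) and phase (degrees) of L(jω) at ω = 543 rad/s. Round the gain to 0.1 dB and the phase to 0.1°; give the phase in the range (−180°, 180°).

0.5 dB, -16.4°

At s = jω = j543:
zero (s+543): 543 + j543 → |·| = √(543²+543²) = √589698 ≈ 767.92, ∠ = arctan(543/543) ≈ 45.00°
zero (s+724): 724 + j543 → |·| = √(724²+543²) = √819025 ≈ 905, ∠ = arctan(543/724) ≈ 36.87°
pole (s+200): 200 + j543 → |·| = √(200²+543²) = √334849 ≈ 578.66, ∠ = arctan(543/200) ≈ 69.78°
pole (s+1000): 1000 + j543 → |·| = √(1000²+543²) = √1294849 ≈ 1137.9, ∠ = arctan(543/1000) ≈ 28.50°
|L| = 1 · 6.9497e+05 / 6.5846e+05 ≈ 1.0554
Gain = 20 log₁₀(1.0554) ≈ 0.47 dB
∠L = 81.87° − 98.28° = -16.41°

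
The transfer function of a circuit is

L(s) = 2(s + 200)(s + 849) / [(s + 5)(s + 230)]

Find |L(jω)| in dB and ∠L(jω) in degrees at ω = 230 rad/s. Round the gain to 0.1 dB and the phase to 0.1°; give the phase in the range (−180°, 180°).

17.1 dB, -69.6°

At s = jω = j230:
zero (s+200): 200 + j230 → |·| = √(200²+230²) = √92900 ≈ 304.8, ∠ = arctan(230/200) ≈ 48.99°
zero (s+849): 849 + j230 → |·| = √(849²+230²) = √773701 ≈ 879.6, ∠ = arctan(230/849) ≈ 15.16°
pole (s+5): 5 + j230 → |·| = √(5²+230²) = √52925 ≈ 230.05, ∠ = arctan(230/5) ≈ 88.75°
pole (s+230): 230 + j230 → |·| = √(230²+230²) = √105800 ≈ 325.27, ∠ = arctan(230/230) ≈ 45.00°
|L| = 2 · 2.681e+05 / 74828 ≈ 7.1658
Gain = 20 log₁₀(7.1658) ≈ 17.11 dB
∠L = 64.15° − 133.75° = -69.60°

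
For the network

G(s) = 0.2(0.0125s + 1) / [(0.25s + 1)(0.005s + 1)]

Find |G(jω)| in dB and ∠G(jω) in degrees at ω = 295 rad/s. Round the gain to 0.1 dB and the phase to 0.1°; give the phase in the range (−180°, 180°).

At ω = 295 rad/s:
zero (1 + j295·0.0125) = 1 + j3.6875 → |·| ≈ 3.8207, ∠ ≈ 74.83°
pole (1 + j295·0.25) = 1 + j73.75 → |·| ≈ 73.757, ∠ ≈ 89.22°
pole (1 + j295·0.005) = 1 + j1.475 → |·| ≈ 1.782, ∠ ≈ 55.86°
|G| = 0.2 · 3.8207 / (73.757 · 1.782) ≈ 0.0058138
Gain = 20 log₁₀(0.0058138) ≈ -44.71 dB
∠G = (74.83°) − (89.22° + 55.86°) = -70.25°

-44.7 dB, -70.3°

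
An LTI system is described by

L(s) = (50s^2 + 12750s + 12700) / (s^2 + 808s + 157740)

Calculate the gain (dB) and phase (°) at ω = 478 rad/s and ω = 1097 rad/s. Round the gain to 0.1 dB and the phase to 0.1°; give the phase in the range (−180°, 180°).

Substitute s = j478:
Numerator: 50(j478)^2 + 12750(j478) + 12700 = -11411500 + j6094500
Denominator: (j478)^2 + 808(j478) + 157740 = -70744 + j386224
|N| = √(11411500² + 6094500²) ≈ 1.2937e+07, ∠N ≈ 151.89°
|D| = √(70744² + 386224²) ≈ 3.9265e+05, ∠D ≈ 100.38°
|L| = 1.2937e+07 / 3.9265e+05 ≈ 32.948
Gain = 20 log₁₀(32.948) ≈ 30.36 dB
∠L = 151.89° − 100.38° = 51.51°

Substitute s = j1097:
Numerator: 50(j1097)^2 + 12750(j1097) + 12700 = -60157750 + j13986750
Denominator: (j1097)^2 + 808(j1097) + 157740 = -1045669 + j886376
|N| = √(60157750² + 13986750²) ≈ 6.1762e+07, ∠N ≈ 166.91°
|D| = √(1045669² + 886376²) ≈ 1.3708e+06, ∠D ≈ 139.71°
|L| = 6.1762e+07 / 1.3708e+06 ≈ 45.055
Gain = 20 log₁₀(45.055) ≈ 33.07 dB
∠L = 166.91° − 139.71° = 27.20°

ω = 478: 30.4 dB, 51.5°; ω = 1097: 33.1 dB, 27.2°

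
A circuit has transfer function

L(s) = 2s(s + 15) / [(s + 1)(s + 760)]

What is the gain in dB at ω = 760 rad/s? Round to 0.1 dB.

3.0 dB

At s = jω = j760:
zero (s+15): 15 + j760 → |·| = √(15²+760²) = √577825 ≈ 760.15, ∠ = arctan(760/15) ≈ 88.87°
zero at origin: s = j760 → |·| = 760, ∠ = 90.00°
pole (s+1): 1 + j760 → |·| = √(1²+760²) = √577601 ≈ 760, ∠ = arctan(760/1) ≈ 89.92°
pole (s+760): 760 + j760 → |·| = √(760²+760²) = √1155200 ≈ 1074.8, ∠ = arctan(760/760) ≈ 45.00°
|L| = 2 · 5.7771e+05 / 8.1685e+05 ≈ 1.4145
Gain = 20 log₁₀(1.4145) ≈ 3.01 dB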